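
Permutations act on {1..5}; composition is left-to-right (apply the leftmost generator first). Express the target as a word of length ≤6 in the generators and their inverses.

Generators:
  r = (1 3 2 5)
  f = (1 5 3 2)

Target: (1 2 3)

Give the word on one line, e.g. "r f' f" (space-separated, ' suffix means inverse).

f r f r'

  after f: (1 5 3 2)
  after r: (2 3 5)
  after f: (1 5)
  after r': (1 2 3)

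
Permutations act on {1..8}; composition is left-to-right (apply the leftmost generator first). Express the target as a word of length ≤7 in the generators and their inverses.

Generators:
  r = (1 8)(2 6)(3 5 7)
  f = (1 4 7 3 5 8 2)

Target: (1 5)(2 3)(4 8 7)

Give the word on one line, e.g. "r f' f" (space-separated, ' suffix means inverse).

  after r: (1 8)(2 6)(3 5 7)
  after r: (3 7 5)
  after f': (1 2 8 5 7 3 4)
  after f': (1 8 3)(2 5 4)
  after f': (1 5)(2 3)(4 8 7)

r r f' f' f'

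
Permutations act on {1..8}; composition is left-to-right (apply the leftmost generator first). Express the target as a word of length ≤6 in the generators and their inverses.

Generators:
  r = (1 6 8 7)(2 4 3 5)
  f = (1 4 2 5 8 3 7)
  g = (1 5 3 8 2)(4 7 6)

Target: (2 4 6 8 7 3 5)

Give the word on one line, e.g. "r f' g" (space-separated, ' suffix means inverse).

  after g': (1 2 8 3 5)(4 6 7)
  after r: (1 4 8 5 6)(2 7 3)
  after f: (1 2)(3 5 6 4)
  after r': (1 5)(2 7 8 6)
  after g': (2 4 6 8 7 3 5)

g' r f r' g'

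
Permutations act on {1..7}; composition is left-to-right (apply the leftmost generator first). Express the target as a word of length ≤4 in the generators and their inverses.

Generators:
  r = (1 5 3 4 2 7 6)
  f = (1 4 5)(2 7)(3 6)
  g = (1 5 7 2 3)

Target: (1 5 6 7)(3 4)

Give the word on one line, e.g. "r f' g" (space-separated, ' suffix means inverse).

g' r'

  after g': (1 3 2 7 5)
  after r': (1 5 6 7)(3 4)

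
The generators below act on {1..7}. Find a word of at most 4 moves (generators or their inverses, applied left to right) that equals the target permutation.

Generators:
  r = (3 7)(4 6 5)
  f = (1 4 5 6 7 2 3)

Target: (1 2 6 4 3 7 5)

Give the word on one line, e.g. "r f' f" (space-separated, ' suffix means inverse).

f' f'

  after f': (1 3 2 7 6 5 4)
  after f': (1 2 6 4 3 7 5)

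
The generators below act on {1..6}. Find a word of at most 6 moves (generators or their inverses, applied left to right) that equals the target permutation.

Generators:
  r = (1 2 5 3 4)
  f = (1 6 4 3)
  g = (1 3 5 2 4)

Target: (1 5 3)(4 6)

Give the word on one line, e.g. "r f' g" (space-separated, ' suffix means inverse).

g f g r'

  after g: (1 3 5 2 4)
  after f: (2 3 5)(4 6)
  after g: (1 3 2 5 4 6)
  after r': (1 5 3)(4 6)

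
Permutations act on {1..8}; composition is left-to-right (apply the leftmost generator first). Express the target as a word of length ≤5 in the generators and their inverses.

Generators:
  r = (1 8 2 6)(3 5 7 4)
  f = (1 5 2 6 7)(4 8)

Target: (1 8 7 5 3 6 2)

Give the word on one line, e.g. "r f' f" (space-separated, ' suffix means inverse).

r r f' f' r

  after r: (1 8 2 6)(3 5 7 4)
  after r: (1 2)(3 7)(4 5)(6 8)
  after f': (1 5 8 2 7 3 6 4)
  after f': (2 6 8 5 4 7 3)
  after r: (1 8 7 5 3 6 2)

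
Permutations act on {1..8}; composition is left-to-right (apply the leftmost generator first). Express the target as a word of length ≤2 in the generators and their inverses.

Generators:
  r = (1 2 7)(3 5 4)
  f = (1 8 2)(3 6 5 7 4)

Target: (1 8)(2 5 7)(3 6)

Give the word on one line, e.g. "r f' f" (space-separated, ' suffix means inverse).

r f'

  after r: (1 2 7)(3 5 4)
  after f': (1 8)(2 5 7)(3 6)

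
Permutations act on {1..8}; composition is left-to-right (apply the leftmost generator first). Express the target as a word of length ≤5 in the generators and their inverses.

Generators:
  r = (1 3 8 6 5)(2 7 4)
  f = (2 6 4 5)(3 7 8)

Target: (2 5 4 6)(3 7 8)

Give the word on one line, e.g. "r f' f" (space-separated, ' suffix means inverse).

  after f': (2 5 4 6)(3 8 7)
  after f': (2 4)(3 7 8)(5 6)
  after f': (2 6 4 5)
  after f': (3 8 7)
  after f': (2 5 4 6)(3 7 8)

f' f' f' f' f'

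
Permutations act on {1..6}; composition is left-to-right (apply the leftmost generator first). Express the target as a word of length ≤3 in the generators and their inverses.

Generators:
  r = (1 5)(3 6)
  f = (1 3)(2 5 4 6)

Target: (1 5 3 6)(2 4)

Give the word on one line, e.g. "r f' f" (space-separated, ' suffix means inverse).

  after f': (1 3)(2 6 4 5)
  after f': (2 4)(5 6)
  after r': (1 5 3 6)(2 4)

f' f' r'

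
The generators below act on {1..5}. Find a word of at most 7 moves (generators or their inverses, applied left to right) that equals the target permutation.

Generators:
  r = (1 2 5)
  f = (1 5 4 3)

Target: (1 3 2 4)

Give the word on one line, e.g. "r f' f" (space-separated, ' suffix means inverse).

  after f': (1 3 4 5)
  after r: (1 3 4)(2 5)
  after f': (1 4 3 5 2)
  after r': (1 4 3 2 5)
  after f: (1 3 2 4)

f' r f' r' f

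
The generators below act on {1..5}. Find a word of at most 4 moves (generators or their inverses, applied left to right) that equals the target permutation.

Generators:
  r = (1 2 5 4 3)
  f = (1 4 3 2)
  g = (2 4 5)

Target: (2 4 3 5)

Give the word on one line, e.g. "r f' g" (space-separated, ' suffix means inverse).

  after f': (1 2 3 4)
  after r': (2 4 3 5)

f' r'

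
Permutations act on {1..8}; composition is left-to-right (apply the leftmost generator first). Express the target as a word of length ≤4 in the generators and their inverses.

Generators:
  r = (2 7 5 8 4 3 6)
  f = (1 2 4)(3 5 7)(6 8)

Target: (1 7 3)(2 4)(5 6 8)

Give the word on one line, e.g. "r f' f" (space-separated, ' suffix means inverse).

r' f r

  after r': (2 6 3 4 8 5 7)
  after f: (1 2 8 7 4 6 5 3)
  after r: (1 7 3)(2 4)(5 6 8)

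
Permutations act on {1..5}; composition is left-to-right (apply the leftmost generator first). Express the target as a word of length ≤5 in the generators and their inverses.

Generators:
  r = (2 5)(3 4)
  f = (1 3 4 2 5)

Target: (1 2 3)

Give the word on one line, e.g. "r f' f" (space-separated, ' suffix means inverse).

  after r: (2 5)(3 4)
  after f: (1 3 2)
  after r: (1 4 3 5 2)
  after f: (1 2 3)

r f r f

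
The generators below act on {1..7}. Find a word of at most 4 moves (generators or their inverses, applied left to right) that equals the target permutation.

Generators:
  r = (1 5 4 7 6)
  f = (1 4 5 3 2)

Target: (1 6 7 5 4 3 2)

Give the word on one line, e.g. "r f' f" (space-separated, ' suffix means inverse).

r' f

  after r': (1 6 7 4 5)
  after f: (1 6 7 5 4 3 2)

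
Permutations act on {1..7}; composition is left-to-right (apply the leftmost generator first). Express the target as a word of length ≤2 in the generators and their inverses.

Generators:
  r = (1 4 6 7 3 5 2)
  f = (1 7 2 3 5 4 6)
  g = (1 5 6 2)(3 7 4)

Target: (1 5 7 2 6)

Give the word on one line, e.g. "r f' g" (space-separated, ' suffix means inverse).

  after r: (1 4 6 7 3 5 2)
  after f': (1 5 7 2 6)

r f'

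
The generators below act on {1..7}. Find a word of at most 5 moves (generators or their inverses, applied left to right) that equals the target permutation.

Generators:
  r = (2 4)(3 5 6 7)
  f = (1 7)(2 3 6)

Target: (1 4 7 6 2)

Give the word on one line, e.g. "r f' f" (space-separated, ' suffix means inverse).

  after f: (1 7)(2 3 6)
  after r': (1 6 4 2 7)(3 5)
  after f: (1 2)(3 5 6 4)
  after r': (1 4 7 6 2)

f r' f r'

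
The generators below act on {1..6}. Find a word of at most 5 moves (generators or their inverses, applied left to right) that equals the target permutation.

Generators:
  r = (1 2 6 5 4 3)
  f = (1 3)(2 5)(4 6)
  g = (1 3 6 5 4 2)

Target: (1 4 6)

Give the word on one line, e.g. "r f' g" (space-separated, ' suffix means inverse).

r g' g' r

  after r: (1 2 6 5 4 3)
  after g': (1 4)(2 3)
  after g': (1 5 6 3 4 2)
  after r: (1 4 6)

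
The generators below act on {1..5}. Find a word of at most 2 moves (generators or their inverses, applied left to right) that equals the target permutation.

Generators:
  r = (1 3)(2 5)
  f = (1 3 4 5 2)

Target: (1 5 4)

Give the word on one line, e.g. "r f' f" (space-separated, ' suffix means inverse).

f' r'

  after f': (1 2 5 4 3)
  after r': (1 5 4)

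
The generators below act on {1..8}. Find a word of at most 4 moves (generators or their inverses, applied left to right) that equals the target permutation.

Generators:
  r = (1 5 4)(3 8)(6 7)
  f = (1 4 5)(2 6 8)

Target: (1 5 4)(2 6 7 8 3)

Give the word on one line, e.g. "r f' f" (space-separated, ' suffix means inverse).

  after r': (1 4 5)(3 8)(6 7)
  after f: (1 5 4)(2 6 7 8 3)

r' f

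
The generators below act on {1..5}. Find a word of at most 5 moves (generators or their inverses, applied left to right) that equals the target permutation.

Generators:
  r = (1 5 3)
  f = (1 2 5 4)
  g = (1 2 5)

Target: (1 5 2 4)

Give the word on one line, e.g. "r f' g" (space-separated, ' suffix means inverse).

r' g' f' r'

  after r': (1 3 5)
  after g': (1 3 2)
  after f': (1 3)(2 4 5)
  after r': (1 5 2 4)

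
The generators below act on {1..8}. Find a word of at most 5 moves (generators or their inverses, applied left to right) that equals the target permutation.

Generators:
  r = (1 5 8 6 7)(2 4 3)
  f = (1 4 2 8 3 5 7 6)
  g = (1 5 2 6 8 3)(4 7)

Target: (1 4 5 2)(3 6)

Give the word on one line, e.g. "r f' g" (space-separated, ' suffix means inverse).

  after f': (1 6 7 5 3 8 2 4)
  after g: (1 8 6 4 5)(2 7)
  after f: (1 3 5 4 7 8)(2 6)
  after r: (1 2 7 6 4)(3 8 5)
  after r: (1 4 5 2)(3 6)

f' g f r r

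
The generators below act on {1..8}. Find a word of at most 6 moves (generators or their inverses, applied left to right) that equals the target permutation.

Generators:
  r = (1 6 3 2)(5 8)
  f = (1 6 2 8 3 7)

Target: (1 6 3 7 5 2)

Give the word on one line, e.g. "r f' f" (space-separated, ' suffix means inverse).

f' f' r f'

  after f': (1 7 3 8 2 6)
  after f': (1 3 2)(6 7 8)
  after r: (1 2 6 7 5 8 3)
  after f': (1 6 3 7 5 2)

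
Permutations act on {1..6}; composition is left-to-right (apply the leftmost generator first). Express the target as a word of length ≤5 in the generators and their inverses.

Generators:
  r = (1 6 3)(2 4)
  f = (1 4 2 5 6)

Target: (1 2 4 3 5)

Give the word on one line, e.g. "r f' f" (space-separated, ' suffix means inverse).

  after f: (1 4 2 5 6)
  after r': (1 2 5)(3 6)
  after f': (1 4)(3 5 6)
  after r': (1 2 4 3 5)

f r' f' r'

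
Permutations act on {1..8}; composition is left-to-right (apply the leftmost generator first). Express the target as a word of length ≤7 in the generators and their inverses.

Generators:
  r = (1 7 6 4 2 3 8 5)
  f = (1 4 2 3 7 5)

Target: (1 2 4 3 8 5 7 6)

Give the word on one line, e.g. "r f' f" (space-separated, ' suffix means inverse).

  after r': (1 5 8 3 2 4 6 7)
  after f': (1 7 5 8 2)(3 4 6)
  after r: (1 6 8 3 2 7)
  after r: (1 4 2 6 5)
  after r: (1 2 4 3 8 5 7 6)

r' f' r r r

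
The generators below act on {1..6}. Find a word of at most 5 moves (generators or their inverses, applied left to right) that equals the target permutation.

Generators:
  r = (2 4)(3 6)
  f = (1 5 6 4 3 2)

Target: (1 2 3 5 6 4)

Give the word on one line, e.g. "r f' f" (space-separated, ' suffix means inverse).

f' f' f' r

  after f': (1 2 3 4 6 5)
  after f': (1 3 6)(2 4 5)
  after f': (1 4)(2 6)(3 5)
  after r: (1 2 3 5 6 4)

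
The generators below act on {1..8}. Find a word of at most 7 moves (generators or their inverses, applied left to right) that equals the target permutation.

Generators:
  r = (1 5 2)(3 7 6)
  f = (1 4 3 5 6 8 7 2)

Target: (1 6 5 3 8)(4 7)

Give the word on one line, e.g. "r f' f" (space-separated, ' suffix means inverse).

f r f' r f

  after f: (1 4 3 5 6 8 7 2)
  after r: (1 4 7)(2 5 3)(6 8)
  after f': (2 3 7)(4 8 5)
  after r: (1 5 4 8 2 7)(3 6)
  after f: (1 6 5 3 8)(4 7)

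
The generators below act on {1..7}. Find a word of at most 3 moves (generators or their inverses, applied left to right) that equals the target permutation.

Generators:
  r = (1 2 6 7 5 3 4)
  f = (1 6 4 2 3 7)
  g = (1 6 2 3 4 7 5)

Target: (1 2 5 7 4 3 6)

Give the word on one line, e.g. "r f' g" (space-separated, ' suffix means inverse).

r r g

  after r: (1 2 6 7 5 3 4)
  after r: (1 6 5 4 2 7 3)
  after g: (1 2 5 7 4 3 6)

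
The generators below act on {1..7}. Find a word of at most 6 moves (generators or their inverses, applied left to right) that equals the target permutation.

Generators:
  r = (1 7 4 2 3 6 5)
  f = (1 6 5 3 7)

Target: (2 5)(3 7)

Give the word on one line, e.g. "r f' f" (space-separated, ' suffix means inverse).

  after r: (1 7 4 2 3 6 5)
  after f': (1 3)(2 5 7 4)
  after f': (1 5 3 7 4 2 6)
  after r': (1 6 5 2 3)
  after f': (2 5)(3 7)

r f' f' r' f'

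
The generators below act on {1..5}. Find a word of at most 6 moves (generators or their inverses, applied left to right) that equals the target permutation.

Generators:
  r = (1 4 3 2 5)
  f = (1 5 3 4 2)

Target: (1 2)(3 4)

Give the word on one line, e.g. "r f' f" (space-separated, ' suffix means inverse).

f' r f' f'

  after f': (1 2 4 3 5)
  after r: (1 5 4 2 3)
  after f': (2 5 3)
  after f': (1 2)(3 4)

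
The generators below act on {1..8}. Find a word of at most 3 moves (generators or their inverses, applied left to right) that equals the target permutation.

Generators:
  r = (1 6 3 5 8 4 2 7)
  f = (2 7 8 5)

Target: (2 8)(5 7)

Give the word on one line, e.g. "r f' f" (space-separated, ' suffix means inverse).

  after f': (2 5 8 7)
  after f': (2 8)(5 7)

f' f'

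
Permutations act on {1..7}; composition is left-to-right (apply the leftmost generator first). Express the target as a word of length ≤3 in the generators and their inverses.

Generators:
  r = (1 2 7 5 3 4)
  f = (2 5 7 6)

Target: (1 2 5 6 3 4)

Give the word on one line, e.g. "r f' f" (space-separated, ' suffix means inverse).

f' f' r

  after f': (2 6 7 5)
  after f': (2 7)(5 6)
  after r: (1 2 5 6 3 4)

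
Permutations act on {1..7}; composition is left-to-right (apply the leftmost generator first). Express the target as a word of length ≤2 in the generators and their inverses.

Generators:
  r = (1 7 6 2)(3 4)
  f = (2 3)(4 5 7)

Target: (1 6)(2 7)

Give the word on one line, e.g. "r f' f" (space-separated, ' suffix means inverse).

r r

  after r: (1 7 6 2)(3 4)
  after r: (1 6)(2 7)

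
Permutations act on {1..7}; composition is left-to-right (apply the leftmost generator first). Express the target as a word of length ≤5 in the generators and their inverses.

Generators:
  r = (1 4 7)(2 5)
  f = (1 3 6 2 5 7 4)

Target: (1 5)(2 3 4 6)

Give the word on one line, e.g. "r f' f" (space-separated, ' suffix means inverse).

f f r f r'

  after f: (1 3 6 2 5 7 4)
  after f: (1 6 5 4 3 2 7)
  after r: (1 6 2)(3 5 7 4)
  after f: (1 2 3 7)(4 6 5)
  after r': (1 5)(2 3 4 6)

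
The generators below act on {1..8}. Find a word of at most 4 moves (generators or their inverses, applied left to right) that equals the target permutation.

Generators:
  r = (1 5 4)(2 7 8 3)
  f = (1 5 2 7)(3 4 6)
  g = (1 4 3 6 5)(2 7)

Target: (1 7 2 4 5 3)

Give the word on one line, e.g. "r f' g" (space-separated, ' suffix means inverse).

  after f': (1 7 2 5)(3 6 4)
  after g: (1 2)(3 5 4 6)
  after g: (1 7 2 4 5 3)

f' g g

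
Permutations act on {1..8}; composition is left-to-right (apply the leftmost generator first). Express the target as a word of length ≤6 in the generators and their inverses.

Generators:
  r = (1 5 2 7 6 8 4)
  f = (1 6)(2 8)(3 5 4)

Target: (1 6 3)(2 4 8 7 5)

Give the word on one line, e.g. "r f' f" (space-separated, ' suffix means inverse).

r r f r'

  after r: (1 5 2 7 6 8 4)
  after r: (1 2 6 4 5 7 8)
  after f: (1 8 6 3 5 7 2)
  after r': (1 6 3)(2 4 8 7 5)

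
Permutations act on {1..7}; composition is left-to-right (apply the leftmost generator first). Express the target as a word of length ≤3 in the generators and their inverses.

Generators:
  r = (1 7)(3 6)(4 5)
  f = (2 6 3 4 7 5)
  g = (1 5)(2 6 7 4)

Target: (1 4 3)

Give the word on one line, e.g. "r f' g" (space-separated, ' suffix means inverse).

f g' r

  after f: (2 6 3 4 7 5)
  after g': (1 5 4 6 3 7)
  after r: (1 4 3)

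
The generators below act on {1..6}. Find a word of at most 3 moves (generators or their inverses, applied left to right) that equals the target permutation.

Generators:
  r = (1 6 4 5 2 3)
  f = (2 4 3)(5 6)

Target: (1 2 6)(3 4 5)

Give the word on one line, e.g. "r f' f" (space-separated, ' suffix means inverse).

  after r': (1 3 2 5 4 6)
  after f: (1 2 6)(3 4 5)

r' f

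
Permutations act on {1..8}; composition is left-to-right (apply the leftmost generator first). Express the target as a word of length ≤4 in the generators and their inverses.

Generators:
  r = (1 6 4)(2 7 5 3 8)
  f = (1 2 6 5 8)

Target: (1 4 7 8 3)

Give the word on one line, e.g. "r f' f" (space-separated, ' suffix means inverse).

r f' f' r'

  after r: (1 6 4)(2 7 5 3 8)
  after f': (1 2 7 6 4 8)(3 5)
  after f': (2 7)(3 6 4 5)
  after r': (1 4 7 8 3)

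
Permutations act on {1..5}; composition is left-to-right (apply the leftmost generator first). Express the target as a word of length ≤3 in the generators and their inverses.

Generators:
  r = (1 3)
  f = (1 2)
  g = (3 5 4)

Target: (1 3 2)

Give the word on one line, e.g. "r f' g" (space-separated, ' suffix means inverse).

r' f'

  after r': (1 3)
  after f': (1 3 2)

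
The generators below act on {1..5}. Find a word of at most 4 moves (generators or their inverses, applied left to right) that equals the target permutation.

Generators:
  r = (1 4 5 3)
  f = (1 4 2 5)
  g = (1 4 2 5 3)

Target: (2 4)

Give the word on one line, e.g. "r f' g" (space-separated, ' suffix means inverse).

  after f: (1 4 2 5)
  after g': (3 5)
  after r: (1 4 5)
  after f': (2 4)

f g' r f'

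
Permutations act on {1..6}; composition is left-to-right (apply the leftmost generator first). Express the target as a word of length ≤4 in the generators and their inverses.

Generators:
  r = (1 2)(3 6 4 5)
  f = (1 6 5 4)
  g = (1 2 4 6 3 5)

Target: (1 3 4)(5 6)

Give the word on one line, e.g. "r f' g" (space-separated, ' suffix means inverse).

r g r' r'

  after r: (1 2)(3 6 4 5)
  after g: (1 4)
  after r': (1 6 3 5 4 2)
  after r': (1 3 4)(5 6)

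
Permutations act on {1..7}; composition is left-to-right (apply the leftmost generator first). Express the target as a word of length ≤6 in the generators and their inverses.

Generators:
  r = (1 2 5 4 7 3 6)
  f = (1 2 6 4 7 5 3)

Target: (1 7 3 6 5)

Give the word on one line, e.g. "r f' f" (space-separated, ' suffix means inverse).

  after r: (1 2 5 4 7 3 6)
  after f: (1 6 2 3 4 5 7)
  after f: (1 4 3 7 2)
  after r': (1 5 2 6 3 4 7)
  after f': (1 7 3 6 5)

r f f r' f'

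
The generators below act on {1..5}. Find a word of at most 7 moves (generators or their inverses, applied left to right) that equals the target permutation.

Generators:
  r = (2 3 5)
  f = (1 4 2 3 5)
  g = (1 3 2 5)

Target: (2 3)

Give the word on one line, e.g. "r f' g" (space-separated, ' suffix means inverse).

g' g' r r g

  after g': (1 5 2 3)
  after g': (1 2)(3 5)
  after r: (1 3 2)
  after r: (1 5 2)
  after g: (2 3)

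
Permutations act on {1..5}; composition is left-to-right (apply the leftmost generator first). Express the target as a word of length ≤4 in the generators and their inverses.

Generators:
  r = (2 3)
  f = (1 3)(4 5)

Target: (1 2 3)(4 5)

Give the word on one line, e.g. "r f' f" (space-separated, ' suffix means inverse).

  after f: (1 3)(4 5)
  after r: (1 2 3)(4 5)
  after r: (1 3)(4 5)
  after r: (1 2 3)(4 5)

f r r r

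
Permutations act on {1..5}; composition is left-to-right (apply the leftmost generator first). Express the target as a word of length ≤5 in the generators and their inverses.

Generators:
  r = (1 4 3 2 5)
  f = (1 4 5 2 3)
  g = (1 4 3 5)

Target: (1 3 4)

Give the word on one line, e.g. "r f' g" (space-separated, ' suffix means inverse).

f g r' g

  after f: (1 4 5 2 3)
  after g: (1 3 4)(2 5)
  after r': (1 4 5 3)
  after g: (1 3 4)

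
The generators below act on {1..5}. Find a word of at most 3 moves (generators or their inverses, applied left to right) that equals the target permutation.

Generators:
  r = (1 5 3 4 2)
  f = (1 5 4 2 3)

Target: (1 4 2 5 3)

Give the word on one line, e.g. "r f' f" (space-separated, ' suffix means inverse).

r' f'

  after r': (1 2 4 3 5)
  after f': (1 4 2 5 3)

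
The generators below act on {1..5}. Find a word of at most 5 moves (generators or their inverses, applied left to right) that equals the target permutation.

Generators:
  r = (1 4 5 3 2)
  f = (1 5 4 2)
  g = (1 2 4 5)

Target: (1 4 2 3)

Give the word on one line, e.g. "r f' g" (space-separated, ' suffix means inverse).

g r' f' r' f

  after g: (1 2 4 5)
  after r': (1 3 5 2)
  after f': (1 3)(4 5)
  after r': (1 5)(2 3)
  after f: (1 4 2 3)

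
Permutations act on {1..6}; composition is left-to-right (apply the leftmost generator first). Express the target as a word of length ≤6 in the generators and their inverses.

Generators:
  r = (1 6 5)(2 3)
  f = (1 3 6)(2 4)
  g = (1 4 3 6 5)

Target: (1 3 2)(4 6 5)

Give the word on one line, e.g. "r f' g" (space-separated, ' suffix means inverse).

  after r': (1 5 6)(2 3)
  after f': (1 5 3 4 2)
  after r: (2 6 5)(3 4)
  after f: (1 3 2)(4 6 5)

r' f' r f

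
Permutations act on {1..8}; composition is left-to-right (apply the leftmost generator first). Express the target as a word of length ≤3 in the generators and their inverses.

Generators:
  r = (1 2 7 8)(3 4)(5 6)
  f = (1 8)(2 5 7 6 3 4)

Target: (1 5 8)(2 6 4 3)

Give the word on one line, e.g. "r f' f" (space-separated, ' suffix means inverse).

  after f': (1 8)(2 4 3 6 7 5)
  after r': (1 7 6 2 3 5)
  after f': (1 5 8)(2 6 4 3)

f' r' f'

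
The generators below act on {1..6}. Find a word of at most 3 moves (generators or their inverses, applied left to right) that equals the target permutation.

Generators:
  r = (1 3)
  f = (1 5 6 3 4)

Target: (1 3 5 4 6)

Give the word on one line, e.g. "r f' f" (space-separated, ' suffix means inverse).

f' f'

  after f': (1 4 3 6 5)
  after f': (1 3 5 4 6)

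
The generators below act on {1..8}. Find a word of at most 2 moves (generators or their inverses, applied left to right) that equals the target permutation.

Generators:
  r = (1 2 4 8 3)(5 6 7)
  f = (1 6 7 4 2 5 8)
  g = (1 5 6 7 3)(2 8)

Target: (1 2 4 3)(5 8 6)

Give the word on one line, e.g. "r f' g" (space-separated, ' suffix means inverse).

  after f': (1 8 5 2 4 7 6)
  after g: (1 2 4 3)(5 8 6)

f' g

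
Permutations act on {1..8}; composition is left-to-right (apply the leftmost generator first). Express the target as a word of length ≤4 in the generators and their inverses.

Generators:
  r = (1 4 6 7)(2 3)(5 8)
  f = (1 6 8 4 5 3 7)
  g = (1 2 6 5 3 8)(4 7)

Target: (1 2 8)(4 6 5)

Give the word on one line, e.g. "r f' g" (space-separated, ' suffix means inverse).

  after r': (1 7 6 4)(2 3)(5 8)
  after f': (1 3 2 5 6 8 4 7)
  after r': (1 2 8)(4 6 5)

r' f' r'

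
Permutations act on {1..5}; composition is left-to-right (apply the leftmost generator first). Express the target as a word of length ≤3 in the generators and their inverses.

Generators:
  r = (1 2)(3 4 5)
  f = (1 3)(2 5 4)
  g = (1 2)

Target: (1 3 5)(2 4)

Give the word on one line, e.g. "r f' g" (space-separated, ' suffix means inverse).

g r f'

  after g: (1 2)
  after r: (3 4 5)
  after f': (1 3 5)(2 4)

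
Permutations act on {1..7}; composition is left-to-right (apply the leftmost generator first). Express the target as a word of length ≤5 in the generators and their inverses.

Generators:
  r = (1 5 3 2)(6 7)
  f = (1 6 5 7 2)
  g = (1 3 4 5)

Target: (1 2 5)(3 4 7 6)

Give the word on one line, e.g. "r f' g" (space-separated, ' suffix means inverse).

f g f' r'

  after f: (1 6 5 7 2)
  after g: (1 6)(2 3 4 5 7)
  after f': (2 3 4 6)
  after r': (1 2 5)(3 4 7 6)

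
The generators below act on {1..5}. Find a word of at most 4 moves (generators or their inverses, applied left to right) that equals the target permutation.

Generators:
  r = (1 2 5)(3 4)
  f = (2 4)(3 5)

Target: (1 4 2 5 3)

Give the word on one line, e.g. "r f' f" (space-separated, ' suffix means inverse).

r' f' r'

  after r': (1 5 2)(3 4)
  after f': (1 3 2)(4 5)
  after r': (1 4 2 5 3)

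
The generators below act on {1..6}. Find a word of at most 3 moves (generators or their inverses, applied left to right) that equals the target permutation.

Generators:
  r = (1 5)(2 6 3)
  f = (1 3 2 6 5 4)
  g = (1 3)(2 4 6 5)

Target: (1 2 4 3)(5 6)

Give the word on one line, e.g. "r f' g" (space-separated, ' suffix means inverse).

  after g: (1 3)(2 4 6 5)
  after r': (1 6)(2 4)(3 5)
  after r': (1 2 4 3)(5 6)

g r' r'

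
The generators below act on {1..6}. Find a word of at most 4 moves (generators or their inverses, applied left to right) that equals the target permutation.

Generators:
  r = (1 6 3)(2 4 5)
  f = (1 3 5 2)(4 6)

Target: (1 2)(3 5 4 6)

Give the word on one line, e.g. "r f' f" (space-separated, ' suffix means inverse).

  after r: (1 6 3)(2 4 5)
  after f': (1 4 3 2 6)
  after r': (1 2)(3 5 4 6)

r f' r'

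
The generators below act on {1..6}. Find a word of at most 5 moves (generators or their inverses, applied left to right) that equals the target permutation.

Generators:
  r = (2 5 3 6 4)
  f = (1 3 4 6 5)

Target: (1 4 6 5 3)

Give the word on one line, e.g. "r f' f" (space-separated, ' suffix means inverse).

  after r': (2 4 6 3 5)
  after f: (1 3)(2 6 4 5)
  after r: (1 6 2 4 3)
  after r: (1 4 6 5 3)

r' f r r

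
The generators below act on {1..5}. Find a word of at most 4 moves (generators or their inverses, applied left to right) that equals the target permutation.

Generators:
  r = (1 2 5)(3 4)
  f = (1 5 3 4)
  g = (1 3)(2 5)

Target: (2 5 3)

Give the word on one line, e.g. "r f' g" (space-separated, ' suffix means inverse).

g r f

  after g: (1 3)(2 5)
  after r: (1 4 3 2)
  after f: (2 5 3)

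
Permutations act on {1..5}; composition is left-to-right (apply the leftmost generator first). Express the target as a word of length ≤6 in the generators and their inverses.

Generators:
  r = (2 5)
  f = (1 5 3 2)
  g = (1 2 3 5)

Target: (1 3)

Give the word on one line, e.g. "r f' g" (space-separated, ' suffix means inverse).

f f g' f' r

  after f: (1 5 3 2)
  after f: (1 3)(2 5)
  after g': (1 2 3 5)
  after f': (1 3)(2 5)
  after r: (1 3)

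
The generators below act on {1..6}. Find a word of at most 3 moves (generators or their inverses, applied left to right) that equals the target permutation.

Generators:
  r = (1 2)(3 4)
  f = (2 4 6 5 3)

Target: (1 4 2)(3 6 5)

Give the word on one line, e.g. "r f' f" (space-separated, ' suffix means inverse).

r' f

  after r': (1 2)(3 4)
  after f: (1 4 2)(3 6 5)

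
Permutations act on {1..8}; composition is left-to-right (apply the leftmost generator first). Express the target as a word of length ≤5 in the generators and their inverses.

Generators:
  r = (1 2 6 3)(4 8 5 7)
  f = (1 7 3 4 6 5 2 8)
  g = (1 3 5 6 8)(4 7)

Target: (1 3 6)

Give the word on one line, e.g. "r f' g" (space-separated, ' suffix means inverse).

  after f': (1 8 2 5 6 4 3 7)
  after r': (1 4 6 7 3 5 2 8)
  after f': (1 3 6)

f' r' f'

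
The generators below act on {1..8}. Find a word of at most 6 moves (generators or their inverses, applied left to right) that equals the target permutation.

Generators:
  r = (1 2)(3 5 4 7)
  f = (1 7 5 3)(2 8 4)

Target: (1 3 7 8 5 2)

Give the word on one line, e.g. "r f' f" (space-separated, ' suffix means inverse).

  after f: (1 7 5 3)(2 8 4)
  after r: (1 3 2 8 7 4)
  after f: (2 4 7)(3 8 5)
  after f: (1 7 8 3 4 5)
  after r: (1 3 7 8 5 2)

f r f f r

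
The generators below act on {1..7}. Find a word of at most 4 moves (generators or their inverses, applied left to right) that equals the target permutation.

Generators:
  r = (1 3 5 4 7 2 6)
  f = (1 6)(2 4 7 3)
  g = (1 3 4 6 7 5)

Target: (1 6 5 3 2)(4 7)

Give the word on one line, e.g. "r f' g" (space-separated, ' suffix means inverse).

r r g r'

  after r: (1 3 5 4 7 2 6)
  after r: (1 5 7 6 3 4 2)
  after g: (2 3 6 4)
  after r': (1 6 5 3 2)(4 7)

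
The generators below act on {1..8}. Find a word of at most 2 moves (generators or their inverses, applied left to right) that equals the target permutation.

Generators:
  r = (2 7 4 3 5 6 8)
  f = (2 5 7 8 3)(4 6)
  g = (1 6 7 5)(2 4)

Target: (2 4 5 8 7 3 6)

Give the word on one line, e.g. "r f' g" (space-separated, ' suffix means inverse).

  after r: (2 7 4 3 5 6 8)
  after r: (2 4 5 8 7 3 6)

r r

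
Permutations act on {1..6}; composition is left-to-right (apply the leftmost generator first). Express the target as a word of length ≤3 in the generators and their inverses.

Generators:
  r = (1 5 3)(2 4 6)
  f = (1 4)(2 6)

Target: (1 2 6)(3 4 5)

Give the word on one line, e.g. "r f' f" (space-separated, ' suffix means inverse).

  after f': (1 4)(2 6)
  after r: (1 6 4 5 3)
  after f: (1 2 6)(3 4 5)

f' r f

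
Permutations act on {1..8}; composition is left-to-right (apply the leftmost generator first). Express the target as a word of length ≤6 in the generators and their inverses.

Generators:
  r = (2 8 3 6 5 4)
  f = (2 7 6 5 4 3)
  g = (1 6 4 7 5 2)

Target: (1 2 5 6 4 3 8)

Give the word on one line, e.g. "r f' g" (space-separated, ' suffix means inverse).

  after r': (2 4 5 6 3 8)
  after f: (2 3 8 7 6)
  after f: (3 8 6 7 5 4)
  after g': (1 2 5 6 4 3 8)

r' f f g'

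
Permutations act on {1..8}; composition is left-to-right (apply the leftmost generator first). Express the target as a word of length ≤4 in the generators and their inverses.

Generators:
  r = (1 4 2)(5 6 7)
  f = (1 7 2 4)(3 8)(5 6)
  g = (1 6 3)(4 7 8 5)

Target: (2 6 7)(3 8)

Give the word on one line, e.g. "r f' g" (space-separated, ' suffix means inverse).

  after f': (1 4 2 7)(3 8)(5 6)
  after r: (1 2 5 7 4)(3 8)
  after r: (2 6 7)(3 8)

f' r r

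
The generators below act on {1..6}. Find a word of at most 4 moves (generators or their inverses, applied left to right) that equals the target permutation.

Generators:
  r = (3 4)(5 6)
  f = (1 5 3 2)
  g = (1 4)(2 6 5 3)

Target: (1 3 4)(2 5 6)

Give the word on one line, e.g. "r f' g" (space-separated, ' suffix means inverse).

r f f

  after r: (3 4)(5 6)
  after f: (1 5 6 3 4 2)
  after f: (1 3 4)(2 5 6)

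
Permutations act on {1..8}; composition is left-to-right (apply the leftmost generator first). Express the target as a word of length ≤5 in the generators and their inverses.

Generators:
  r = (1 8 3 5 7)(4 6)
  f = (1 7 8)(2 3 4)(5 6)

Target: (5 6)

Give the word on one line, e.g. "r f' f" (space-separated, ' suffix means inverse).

f f f

  after f: (1 7 8)(2 3 4)(5 6)
  after f: (1 8 7)(2 4 3)
  after f: (5 6)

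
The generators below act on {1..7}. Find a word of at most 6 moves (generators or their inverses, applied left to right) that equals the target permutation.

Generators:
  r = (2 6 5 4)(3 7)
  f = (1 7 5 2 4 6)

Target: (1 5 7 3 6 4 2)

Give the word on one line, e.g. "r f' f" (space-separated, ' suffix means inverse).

f' r' f r'

  after f': (1 6 4 2 5 7)
  after r': (1 2 6 5 3 7)
  after f: (1 4 6 2)(3 5)
  after r': (1 5 7 3 6 4 2)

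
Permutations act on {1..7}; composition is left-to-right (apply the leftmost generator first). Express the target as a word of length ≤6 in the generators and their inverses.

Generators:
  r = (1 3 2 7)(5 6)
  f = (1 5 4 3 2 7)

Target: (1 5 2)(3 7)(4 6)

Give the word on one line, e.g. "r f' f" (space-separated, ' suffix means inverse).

f r' f r

  after f: (1 5 4 3 2 7)
  after r': (1 6 5 4)
  after f: (1 6 4 5 3 2 7)
  after r: (1 5 2)(3 7)(4 6)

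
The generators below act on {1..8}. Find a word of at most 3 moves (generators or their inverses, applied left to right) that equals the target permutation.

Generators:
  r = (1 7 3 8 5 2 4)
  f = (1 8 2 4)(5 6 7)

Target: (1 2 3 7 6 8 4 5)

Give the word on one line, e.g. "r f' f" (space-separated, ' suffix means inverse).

  after f': (1 4 2 8)(5 7 6)
  after r': (1 2 3 7 6 8 4 5)

f' r'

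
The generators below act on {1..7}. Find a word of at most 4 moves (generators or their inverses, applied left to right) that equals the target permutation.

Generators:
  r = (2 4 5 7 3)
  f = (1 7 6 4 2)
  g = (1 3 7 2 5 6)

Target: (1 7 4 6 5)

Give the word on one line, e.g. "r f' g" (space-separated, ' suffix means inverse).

  after g': (1 6 5 2 7 3)
  after g': (1 5 7)(2 3 6)
  after f': (1 5)(2 3 7)(4 6)
  after r: (1 7 4 6 5)

g' g' f' r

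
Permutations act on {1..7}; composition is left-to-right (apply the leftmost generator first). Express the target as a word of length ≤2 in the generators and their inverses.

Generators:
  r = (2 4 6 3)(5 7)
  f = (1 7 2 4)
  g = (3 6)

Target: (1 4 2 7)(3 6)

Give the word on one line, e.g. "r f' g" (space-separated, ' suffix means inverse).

  after g: (3 6)
  after f': (1 4 2 7)(3 6)

g f'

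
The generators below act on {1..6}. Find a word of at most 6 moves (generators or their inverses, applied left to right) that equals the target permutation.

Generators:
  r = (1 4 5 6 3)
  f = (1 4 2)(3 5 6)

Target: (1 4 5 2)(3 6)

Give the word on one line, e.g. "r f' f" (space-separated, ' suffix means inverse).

  after r': (1 3 6 5 4)
  after r': (1 6 4 3 5)
  after f': (1 5 2 4 6)
  after r': (1 4 5 2)(3 6)

r' r' f' r'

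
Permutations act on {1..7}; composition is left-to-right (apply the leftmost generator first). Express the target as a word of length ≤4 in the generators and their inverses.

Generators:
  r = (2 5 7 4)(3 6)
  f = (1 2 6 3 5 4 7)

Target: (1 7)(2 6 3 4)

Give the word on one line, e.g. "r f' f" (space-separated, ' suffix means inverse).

f r r

  after f: (1 2 6 3 5 4 7)
  after r: (1 5 2 3 7)
  after r: (1 7)(2 6 3 4)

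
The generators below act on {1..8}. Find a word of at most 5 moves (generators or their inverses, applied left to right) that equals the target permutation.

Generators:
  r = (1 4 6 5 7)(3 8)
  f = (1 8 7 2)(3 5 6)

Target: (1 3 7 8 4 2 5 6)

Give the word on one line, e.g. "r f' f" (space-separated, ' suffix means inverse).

r' f' r'

  after r': (1 7 5 6 4)(3 8)
  after f': (1 8 6 4 2 7 3)
  after r': (1 3 7 8 4 2 5 6)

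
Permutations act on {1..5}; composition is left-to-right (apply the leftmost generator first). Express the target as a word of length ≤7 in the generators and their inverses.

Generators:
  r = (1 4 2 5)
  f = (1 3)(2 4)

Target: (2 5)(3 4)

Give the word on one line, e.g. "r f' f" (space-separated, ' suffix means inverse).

r r r f' r

  after r: (1 4 2 5)
  after r: (1 2)(4 5)
  after r: (1 5 2 4)
  after f': (1 5 4 3)
  after r: (2 5)(3 4)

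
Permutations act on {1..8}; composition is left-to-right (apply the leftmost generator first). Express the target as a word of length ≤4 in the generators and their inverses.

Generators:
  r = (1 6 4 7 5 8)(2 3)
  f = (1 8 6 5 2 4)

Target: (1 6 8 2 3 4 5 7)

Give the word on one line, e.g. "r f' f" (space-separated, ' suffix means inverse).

r' f

  after r': (1 8 5 7 4 6)(2 3)
  after f: (1 6 8 2 3 4 5 7)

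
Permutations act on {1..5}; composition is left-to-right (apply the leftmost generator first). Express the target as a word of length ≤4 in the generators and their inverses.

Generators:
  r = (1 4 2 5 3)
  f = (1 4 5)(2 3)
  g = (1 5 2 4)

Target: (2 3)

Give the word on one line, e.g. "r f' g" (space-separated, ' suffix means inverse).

  after g: (1 5 2 4)
  after f: (2 5 3)
  after g': (1 4 2)(3 5)
  after r': (2 3)

g f g' r'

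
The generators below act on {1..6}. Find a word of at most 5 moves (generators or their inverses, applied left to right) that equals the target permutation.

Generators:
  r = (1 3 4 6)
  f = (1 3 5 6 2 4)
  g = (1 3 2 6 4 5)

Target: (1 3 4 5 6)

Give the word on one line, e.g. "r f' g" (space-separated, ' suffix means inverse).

  after g': (1 5 4 6 2 3)
  after g': (1 4 2)(3 5 6)
  after f: (2 3 6 5)
  after g: (1 3 4 5 6)

g' g' f g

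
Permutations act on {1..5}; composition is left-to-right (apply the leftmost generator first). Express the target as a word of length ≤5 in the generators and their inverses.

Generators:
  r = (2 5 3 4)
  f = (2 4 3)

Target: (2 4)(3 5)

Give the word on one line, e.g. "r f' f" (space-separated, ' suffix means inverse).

  after r: (2 5 3 4)
  after f: (2 5)
  after r': (3 5 4)
  after f': (2 3 5)
  after f': (2 4)(3 5)

r f r' f' f'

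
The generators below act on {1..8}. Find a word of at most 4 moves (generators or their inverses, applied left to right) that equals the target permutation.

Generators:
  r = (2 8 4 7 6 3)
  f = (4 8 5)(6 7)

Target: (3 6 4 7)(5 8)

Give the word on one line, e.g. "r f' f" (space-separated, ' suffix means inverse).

  after f': (4 5 8)(6 7)
  after r': (2 3 6 4 5)
  after f: (2 3 7 6 8 5)
  after r: (3 6 4 7)(5 8)

f' r' f r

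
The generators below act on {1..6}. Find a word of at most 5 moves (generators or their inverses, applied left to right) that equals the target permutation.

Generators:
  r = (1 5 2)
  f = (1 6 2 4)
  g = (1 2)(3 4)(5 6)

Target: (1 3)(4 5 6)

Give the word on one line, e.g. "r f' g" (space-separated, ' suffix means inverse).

r' f g' r' f

  after r': (1 2 5)
  after f: (1 4)(2 5 6)
  after g': (1 3 4 2 6)
  after r': (1 3 4 5)(2 6)
  after f: (1 3)(4 5 6)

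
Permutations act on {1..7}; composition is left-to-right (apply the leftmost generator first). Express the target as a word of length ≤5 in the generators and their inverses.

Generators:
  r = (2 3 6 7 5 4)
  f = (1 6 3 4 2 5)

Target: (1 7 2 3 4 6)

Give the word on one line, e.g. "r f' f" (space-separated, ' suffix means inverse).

f r f'

  after f: (1 6 3 4 2 5)
  after r: (1 7 5)(2 4 3)
  after f': (1 7 2 3 4 6)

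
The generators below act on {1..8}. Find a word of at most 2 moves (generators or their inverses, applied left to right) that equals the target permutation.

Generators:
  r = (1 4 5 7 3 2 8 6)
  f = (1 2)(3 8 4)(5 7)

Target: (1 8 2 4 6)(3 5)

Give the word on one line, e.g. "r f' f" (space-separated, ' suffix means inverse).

f' r

  after f': (1 2)(3 4 8)(5 7)
  after r: (1 8 2 4 6)(3 5)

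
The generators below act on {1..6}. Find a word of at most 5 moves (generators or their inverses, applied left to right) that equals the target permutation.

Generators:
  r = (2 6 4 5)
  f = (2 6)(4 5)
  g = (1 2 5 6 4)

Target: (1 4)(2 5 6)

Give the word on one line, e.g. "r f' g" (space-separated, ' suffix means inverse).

g r' r' f r'

  after g: (1 2 5 6 4)
  after r': (1 5 2 4)
  after r': (1 4)(2 6)
  after f: (1 5 4)
  after r': (1 4)(2 5 6)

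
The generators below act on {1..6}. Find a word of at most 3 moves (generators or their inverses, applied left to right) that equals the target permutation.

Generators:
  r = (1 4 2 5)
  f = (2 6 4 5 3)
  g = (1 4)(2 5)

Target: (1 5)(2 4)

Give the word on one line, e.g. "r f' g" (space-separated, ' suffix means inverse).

  after r: (1 4 2 5)
  after g': (4 5)
  after r': (1 5)(2 4)

r g' r'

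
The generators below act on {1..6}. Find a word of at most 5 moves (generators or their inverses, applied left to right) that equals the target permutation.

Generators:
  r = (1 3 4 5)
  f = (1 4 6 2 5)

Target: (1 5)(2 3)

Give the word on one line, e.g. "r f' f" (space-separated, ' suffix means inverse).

  after f: (1 4 6 2 5)
  after r': (1 3)(2 4 6)
  after r': (2 3 5 4 6)
  after f': (1 5)(2 3)

f r' r' f'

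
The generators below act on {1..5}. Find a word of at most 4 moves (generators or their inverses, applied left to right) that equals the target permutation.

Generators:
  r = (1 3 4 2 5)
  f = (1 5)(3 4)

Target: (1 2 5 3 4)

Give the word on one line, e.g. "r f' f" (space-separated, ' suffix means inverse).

f' r f' r'

  after f': (1 5)(3 4)
  after r: (2 5 3)
  after f': (1 5 4 3 2)
  after r': (1 2 5 3 4)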